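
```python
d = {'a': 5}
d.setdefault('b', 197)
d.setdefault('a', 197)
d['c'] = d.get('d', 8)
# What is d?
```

After line 1: d = {'a': 5}
After line 2 (setdefault adds 'b'=197): d = {'a': 5, 'b': 197}
After line 3 (setdefault 'a' no-op, already exists): d = {'a': 5, 'b': 197}
After line 4 (get('d', 8) returns default since 'd' not in d): d = {'a': 5, 'b': 197, 'c': 8}

{'a': 5, 'b': 197, 'c': 8}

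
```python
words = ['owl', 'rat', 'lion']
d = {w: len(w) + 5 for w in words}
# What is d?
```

{'owl': 8, 'rat': 8, 'lion': 9}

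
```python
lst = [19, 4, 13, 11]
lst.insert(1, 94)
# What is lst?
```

[19, 94, 4, 13, 11]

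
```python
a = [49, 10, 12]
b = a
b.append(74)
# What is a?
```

After line 1: a = [49, 10, 12]
After line 2 (b = a is an alias, same object): a = [49, 10, 12], b = [49, 10, 12]
After line 3 (b.append mutates the shared list): a = [49, 10, 12, 74], b = [49, 10, 12, 74]

[49, 10, 12, 74]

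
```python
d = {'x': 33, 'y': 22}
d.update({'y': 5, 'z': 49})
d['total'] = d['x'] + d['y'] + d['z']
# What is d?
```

After line 1: d = {'x': 33, 'y': 22}
After line 2 (y overwritten, z added): d = {'x': 33, 'y': 5, 'z': 49}
After line 3 (total = 33 + 5 + 49 = 87): d = {'x': 33, 'y': 5, 'z': 49, 'total': 87}

{'x': 33, 'y': 5, 'z': 49, 'total': 87}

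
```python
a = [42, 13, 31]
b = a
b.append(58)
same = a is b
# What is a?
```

After line 1: a = [42, 13, 31]
After line 2 (b = a is an alias, same object): a = [42, 13, 31], b = [42, 13, 31]
After line 3 (b.append mutates the shared list): a = [42, 13, 31, 58], b = [42, 13, 31, 58]
After line 4 (same = a is b; same object -> True): same = True

[42, 13, 31, 58]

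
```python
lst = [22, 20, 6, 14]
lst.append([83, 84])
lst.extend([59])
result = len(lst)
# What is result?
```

After line 1: lst = [22, 20, 6, 14]
After line 2 (append adds [83, 84] as single element): lst = [22, 20, 6, 14, [83, 84]]
After line 3 (extend unpacks [59], adds 59): lst = [22, 20, 6, 14, [83, 84], 59]
After line 4: result = len(lst) = 6

6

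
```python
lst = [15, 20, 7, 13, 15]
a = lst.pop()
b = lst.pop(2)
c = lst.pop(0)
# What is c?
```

After line 1: lst = [15, 20, 7, 13, 15]
After line 2 (pop() -> a = 15): lst = [15, 20, 7, 13]
After line 3 (pop(2) -> b = 7): lst = [15, 20, 13]
After line 4 (pop(0) -> c = 15): lst = [20, 13]

15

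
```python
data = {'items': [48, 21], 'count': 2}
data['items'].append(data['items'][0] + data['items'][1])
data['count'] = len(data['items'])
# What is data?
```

After line 1: data = {'items': [48, 21], 'count': 2}
After line 2 (append 48 + 21 = 69): data = {'items': [48, 21, 69], 'count': 2}
After line 3 (count = len(items) = 3): data = {'items': [48, 21, 69], 'count': 3}

{'items': [48, 21, 69], 'count': 3}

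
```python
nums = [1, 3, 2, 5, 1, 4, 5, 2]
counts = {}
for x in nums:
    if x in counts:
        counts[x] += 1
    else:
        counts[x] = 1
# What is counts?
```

Initial: counts = {}, nums = [1, 3, 2, 5, 1, 4, 5, 2]
See 1: counts = {1: 1}
See 3: counts = {1: 1, 3: 1}
See 2: counts = {1: 1, 3: 1, 2: 1}
See 5: counts = {1: 1, 3: 1, 2: 1, 5: 1}
See 1: counts = {1: 2, 3: 1, 2: 1, 5: 1}
See 4: counts = {1: 2, 3: 1, 2: 1, 5: 1, 4: 1}
See 5: counts = {1: 2, 3: 1, 2: 1, 5: 2, 4: 1}
See 2: counts = {1: 2, 3: 1, 2: 2, 5: 2, 4: 1}

{1: 2, 3: 1, 2: 2, 5: 2, 4: 1}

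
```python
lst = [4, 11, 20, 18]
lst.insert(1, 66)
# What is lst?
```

[4, 66, 11, 20, 18]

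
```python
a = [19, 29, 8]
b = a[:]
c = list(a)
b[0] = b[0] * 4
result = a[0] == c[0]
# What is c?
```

After line 1: a = [19, 29, 8]
After line 2 (b = a[:], copy): a = [19, 29, 8], b = [19, 29, 8]
After line 3 (c = list(a) is a copy, new object): c = [19, 29, 8]
After line 4 (b[0] = 19 * 4 = 76; only b mutates (copy)): a = [19, 29, 8], b = [76, 29, 8], c = [19, 29, 8]
After line 5 (a[0] = 19, c[0] = 19; result = True)

[19, 29, 8]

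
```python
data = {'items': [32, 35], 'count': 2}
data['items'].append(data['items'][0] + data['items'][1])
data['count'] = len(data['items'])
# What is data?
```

After line 1: data = {'items': [32, 35], 'count': 2}
After line 2 (append 32 + 35 = 67): data = {'items': [32, 35, 67], 'count': 2}
After line 3 (count = len(items) = 3): data = {'items': [32, 35, 67], 'count': 3}

{'items': [32, 35, 67], 'count': 3}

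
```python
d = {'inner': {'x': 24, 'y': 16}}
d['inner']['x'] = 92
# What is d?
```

After line 1: d = {'inner': {'x': 24, 'y': 16}}
After line 2 (inner x overwritten): d = {'inner': {'x': 92, 'y': 16}}

{'inner': {'x': 92, 'y': 16}}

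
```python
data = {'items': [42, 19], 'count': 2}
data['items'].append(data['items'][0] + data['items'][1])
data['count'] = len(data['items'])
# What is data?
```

After line 1: data = {'items': [42, 19], 'count': 2}
After line 2 (append 42 + 19 = 61): data = {'items': [42, 19, 61], 'count': 2}
After line 3 (count = len(items) = 3): data = {'items': [42, 19, 61], 'count': 3}

{'items': [42, 19, 61], 'count': 3}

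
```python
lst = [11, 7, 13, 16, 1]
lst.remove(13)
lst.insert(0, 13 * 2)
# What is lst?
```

After line 1: lst = [11, 7, 13, 16, 1]
After line 2 (remove first 13): lst = [11, 7, 16, 1]
After line 3 (insert 26 at index 0): lst = [26, 11, 7, 16, 1]

[26, 11, 7, 16, 1]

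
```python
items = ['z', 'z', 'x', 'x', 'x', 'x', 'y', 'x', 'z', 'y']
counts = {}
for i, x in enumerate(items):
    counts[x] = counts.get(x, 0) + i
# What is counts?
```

Initial: counts = {}, items = ['z', 'z', 'x', 'x', 'x', 'x', 'y', 'x', 'z', 'y']
i=0, x='z': counts = {'z': 0}
i=1, x='z': counts = {'z': 1}
i=2, x='x': counts = {'z': 1, 'x': 2}
i=3, x='x': counts = {'z': 1, 'x': 5}
i=4, x='x': counts = {'z': 1, 'x': 9}
i=5, x='x': counts = {'z': 1, 'x': 14}
i=6, x='y': counts = {'z': 1, 'x': 14, 'y': 6}
i=7, x='x': counts = {'z': 1, 'x': 21, 'y': 6}
i=8, x='z': counts = {'z': 9, 'x': 21, 'y': 6}
i=9, x='y': counts = {'z': 9, 'x': 21, 'y': 15}

{'z': 9, 'x': 21, 'y': 15}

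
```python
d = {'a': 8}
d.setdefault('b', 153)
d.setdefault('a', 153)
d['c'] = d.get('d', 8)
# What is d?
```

After line 1: d = {'a': 8}
After line 2 (setdefault adds 'b'=153): d = {'a': 8, 'b': 153}
After line 3 (setdefault 'a' no-op, already exists): d = {'a': 8, 'b': 153}
After line 4 (get('d', 8) returns default since 'd' not in d): d = {'a': 8, 'b': 153, 'c': 8}

{'a': 8, 'b': 153, 'c': 8}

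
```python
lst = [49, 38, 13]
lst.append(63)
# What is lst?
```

[49, 38, 13, 63]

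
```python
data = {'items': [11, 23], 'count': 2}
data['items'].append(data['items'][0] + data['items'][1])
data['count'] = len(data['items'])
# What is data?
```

After line 1: data = {'items': [11, 23], 'count': 2}
After line 2 (append 11 + 23 = 34): data = {'items': [11, 23, 34], 'count': 2}
After line 3 (count = len(items) = 3): data = {'items': [11, 23, 34], 'count': 3}

{'items': [11, 23, 34], 'count': 3}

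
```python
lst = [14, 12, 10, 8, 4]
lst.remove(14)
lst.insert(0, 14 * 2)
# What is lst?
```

After line 1: lst = [14, 12, 10, 8, 4]
After line 2 (remove first 14): lst = [12, 10, 8, 4]
After line 3 (insert 28 at index 0): lst = [28, 12, 10, 8, 4]

[28, 12, 10, 8, 4]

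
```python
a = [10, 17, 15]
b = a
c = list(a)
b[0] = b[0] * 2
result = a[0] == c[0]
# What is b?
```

After line 1: a = [10, 17, 15]
After line 2 (b = a, alias): a = [10, 17, 15], b = [10, 17, 15]
After line 3 (c = list(a) is a copy, new object): c = [10, 17, 15]
After line 4 (b[0] = 10 * 2 = 20; mutates shared a/b): a = b = [20, 17, 15], c = [10, 17, 15]
After line 5 (a[0] = 20, c[0] = 10; result = False)

[20, 17, 15]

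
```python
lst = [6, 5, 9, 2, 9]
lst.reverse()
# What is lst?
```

[9, 2, 9, 5, 6]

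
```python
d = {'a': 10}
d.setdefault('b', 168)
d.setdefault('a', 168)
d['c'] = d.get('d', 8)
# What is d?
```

After line 1: d = {'a': 10}
After line 2 (setdefault adds 'b'=168): d = {'a': 10, 'b': 168}
After line 3 (setdefault 'a' no-op, already exists): d = {'a': 10, 'b': 168}
After line 4 (get('d', 8) returns default since 'd' not in d): d = {'a': 10, 'b': 168, 'c': 8}

{'a': 10, 'b': 168, 'c': 8}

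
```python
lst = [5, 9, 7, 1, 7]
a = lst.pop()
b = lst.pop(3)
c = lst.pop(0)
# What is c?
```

After line 1: lst = [5, 9, 7, 1, 7]
After line 2 (pop() -> a = 7): lst = [5, 9, 7, 1]
After line 3 (pop(3) -> b = 1): lst = [5, 9, 7]
After line 4 (pop(0) -> c = 5): lst = [9, 7]

5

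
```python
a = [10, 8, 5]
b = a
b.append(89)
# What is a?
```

After line 1: a = [10, 8, 5]
After line 2 (b = a is an alias, same object): a = [10, 8, 5], b = [10, 8, 5]
After line 3 (b.append mutates the shared list): a = [10, 8, 5, 89], b = [10, 8, 5, 89]

[10, 8, 5, 89]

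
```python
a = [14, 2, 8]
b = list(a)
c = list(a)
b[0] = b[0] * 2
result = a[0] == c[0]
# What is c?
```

After line 1: a = [14, 2, 8]
After line 2 (b = list(a), copy): a = [14, 2, 8], b = [14, 2, 8]
After line 3 (c = list(a) is a copy, new object): c = [14, 2, 8]
After line 4 (b[0] = 14 * 2 = 28; only b mutates (copy)): a = [14, 2, 8], b = [28, 2, 8], c = [14, 2, 8]
After line 5 (a[0] = 14, c[0] = 14; result = True)

[14, 2, 8]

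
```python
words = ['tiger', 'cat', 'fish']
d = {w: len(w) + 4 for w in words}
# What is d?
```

{'tiger': 9, 'cat': 7, 'fish': 8}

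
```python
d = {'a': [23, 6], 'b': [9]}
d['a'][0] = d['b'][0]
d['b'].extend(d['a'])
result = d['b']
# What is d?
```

After line 1: d = {'a': [23, 6], 'b': [9]}
After line 2 (a[0] = b[0] = 9): d = {'a': [9, 6], 'b': [9]}
After line 3 (b.extend(a) appends [9, 6]): d = {'a': [9, 6], 'b': [9, 9, 6]}
After line 4: result = d['b'] = [9, 9, 6]

{'a': [9, 6], 'b': [9, 9, 6]}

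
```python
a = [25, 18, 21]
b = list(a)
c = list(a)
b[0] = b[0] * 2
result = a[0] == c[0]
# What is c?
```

After line 1: a = [25, 18, 21]
After line 2 (b = list(a), copy): a = [25, 18, 21], b = [25, 18, 21]
After line 3 (c = list(a) is a copy, new object): c = [25, 18, 21]
After line 4 (b[0] = 25 * 2 = 50; only b mutates (copy)): a = [25, 18, 21], b = [50, 18, 21], c = [25, 18, 21]
After line 5 (a[0] = 25, c[0] = 25; result = True)

[25, 18, 21]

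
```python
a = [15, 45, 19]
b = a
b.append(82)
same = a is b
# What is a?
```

After line 1: a = [15, 45, 19]
After line 2 (b = a is an alias, same object): a = [15, 45, 19], b = [15, 45, 19]
After line 3 (b.append mutates the shared list): a = [15, 45, 19, 82], b = [15, 45, 19, 82]
After line 4 (same = a is b; same object -> True): same = True

[15, 45, 19, 82]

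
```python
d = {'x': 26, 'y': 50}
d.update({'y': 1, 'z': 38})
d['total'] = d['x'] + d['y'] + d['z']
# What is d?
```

After line 1: d = {'x': 26, 'y': 50}
After line 2 (y overwritten, z added): d = {'x': 26, 'y': 1, 'z': 38}
After line 3 (total = 26 + 1 + 38 = 65): d = {'x': 26, 'y': 1, 'z': 38, 'total': 65}

{'x': 26, 'y': 1, 'z': 38, 'total': 65}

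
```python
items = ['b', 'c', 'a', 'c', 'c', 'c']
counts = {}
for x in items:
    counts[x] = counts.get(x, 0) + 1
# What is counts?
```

Initial: counts = {}, items = ['b', 'c', 'a', 'c', 'c', 'c']
See 'b': counts = {'b': 1}
See 'c': counts = {'b': 1, 'c': 1}
See 'a': counts = {'b': 1, 'c': 1, 'a': 1}
See 'c': counts = {'b': 1, 'c': 2, 'a': 1}
See 'c': counts = {'b': 1, 'c': 3, 'a': 1}
See 'c': counts = {'b': 1, 'c': 4, 'a': 1}

{'b': 1, 'c': 4, 'a': 1}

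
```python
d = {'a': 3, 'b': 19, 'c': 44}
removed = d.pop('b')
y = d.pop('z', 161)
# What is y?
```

After line 1: d = {'a': 3, 'b': 19, 'c': 44}
After line 2 (pop 'b' returns 19): d = {'a': 3, 'c': 44}, removed = 19
After line 3 (pop 'z' missing, returns default 161): d = {'a': 3, 'c': 44}, y = 161

161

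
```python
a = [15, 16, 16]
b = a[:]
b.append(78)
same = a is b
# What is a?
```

After line 1: a = [15, 16, 16]
After line 2 (b = a[:] is a shallow copy, new object): a = [15, 16, 16], b = [15, 16, 16]
After line 3 (append only mutates b): a = [15, 16, 16], b = [15, 16, 16, 78]
After line 4 (same = a is b; different objects -> False): same = False

[15, 16, 16]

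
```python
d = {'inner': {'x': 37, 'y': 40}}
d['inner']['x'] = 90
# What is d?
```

After line 1: d = {'inner': {'x': 37, 'y': 40}}
After line 2 (inner x overwritten): d = {'inner': {'x': 90, 'y': 40}}

{'inner': {'x': 90, 'y': 40}}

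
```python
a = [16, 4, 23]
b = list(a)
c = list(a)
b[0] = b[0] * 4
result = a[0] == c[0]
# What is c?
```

After line 1: a = [16, 4, 23]
After line 2 (b = list(a), copy): a = [16, 4, 23], b = [16, 4, 23]
After line 3 (c = list(a) is a copy, new object): c = [16, 4, 23]
After line 4 (b[0] = 16 * 4 = 64; only b mutates (copy)): a = [16, 4, 23], b = [64, 4, 23], c = [16, 4, 23]
After line 5 (a[0] = 16, c[0] = 16; result = True)

[16, 4, 23]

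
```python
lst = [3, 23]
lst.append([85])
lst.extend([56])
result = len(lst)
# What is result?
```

After line 1: lst = [3, 23]
After line 2 (append adds [85] as single element): lst = [3, 23, [85]]
After line 3 (extend unpacks [56], adds 56): lst = [3, 23, [85], 56]
After line 4: result = len(lst) = 4

4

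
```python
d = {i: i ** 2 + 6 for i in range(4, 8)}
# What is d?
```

{4: 22, 5: 31, 6: 42, 7: 55}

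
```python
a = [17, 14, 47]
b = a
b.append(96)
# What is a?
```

After line 1: a = [17, 14, 47]
After line 2 (b = a is an alias, same object): a = [17, 14, 47], b = [17, 14, 47]
After line 3 (b.append mutates the shared list): a = [17, 14, 47, 96], b = [17, 14, 47, 96]

[17, 14, 47, 96]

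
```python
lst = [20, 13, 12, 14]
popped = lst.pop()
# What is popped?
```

14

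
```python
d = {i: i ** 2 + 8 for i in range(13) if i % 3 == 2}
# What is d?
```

{2: 12, 5: 33, 8: 72, 11: 129}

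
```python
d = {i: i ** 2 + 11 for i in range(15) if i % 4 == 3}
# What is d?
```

{3: 20, 7: 60, 11: 132}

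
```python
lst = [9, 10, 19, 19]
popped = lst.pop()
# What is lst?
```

[9, 10, 19]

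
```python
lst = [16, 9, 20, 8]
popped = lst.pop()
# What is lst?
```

[16, 9, 20]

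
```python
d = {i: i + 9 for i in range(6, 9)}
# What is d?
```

{6: 15, 7: 16, 8: 17}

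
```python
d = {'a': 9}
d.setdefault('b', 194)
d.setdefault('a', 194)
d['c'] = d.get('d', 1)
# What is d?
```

After line 1: d = {'a': 9}
After line 2 (setdefault adds 'b'=194): d = {'a': 9, 'b': 194}
After line 3 (setdefault 'a' no-op, already exists): d = {'a': 9, 'b': 194}
After line 4 (get('d', 1) returns default since 'd' not in d): d = {'a': 9, 'b': 194, 'c': 1}

{'a': 9, 'b': 194, 'c': 1}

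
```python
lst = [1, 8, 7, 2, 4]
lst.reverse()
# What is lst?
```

[4, 2, 7, 8, 1]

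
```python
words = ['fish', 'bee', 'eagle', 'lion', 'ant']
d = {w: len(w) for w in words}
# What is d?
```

{'fish': 4, 'bee': 3, 'eagle': 5, 'lion': 4, 'ant': 3}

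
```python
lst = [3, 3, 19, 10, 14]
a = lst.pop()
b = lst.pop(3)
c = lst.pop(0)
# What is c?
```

After line 1: lst = [3, 3, 19, 10, 14]
After line 2 (pop() -> a = 14): lst = [3, 3, 19, 10]
After line 3 (pop(3) -> b = 10): lst = [3, 3, 19]
After line 4 (pop(0) -> c = 3): lst = [3, 19]

3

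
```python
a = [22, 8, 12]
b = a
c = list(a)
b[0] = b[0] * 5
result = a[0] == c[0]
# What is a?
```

After line 1: a = [22, 8, 12]
After line 2 (b = a, alias): a = [22, 8, 12], b = [22, 8, 12]
After line 3 (c = list(a) is a copy, new object): c = [22, 8, 12]
After line 4 (b[0] = 22 * 5 = 110; mutates shared a/b): a = b = [110, 8, 12], c = [22, 8, 12]
After line 5 (a[0] = 110, c[0] = 22; result = False)

[110, 8, 12]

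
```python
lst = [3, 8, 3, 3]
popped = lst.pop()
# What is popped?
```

3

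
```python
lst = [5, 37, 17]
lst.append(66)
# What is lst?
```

[5, 37, 17, 66]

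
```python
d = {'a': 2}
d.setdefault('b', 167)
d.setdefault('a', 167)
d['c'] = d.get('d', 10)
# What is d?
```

After line 1: d = {'a': 2}
After line 2 (setdefault adds 'b'=167): d = {'a': 2, 'b': 167}
After line 3 (setdefault 'a' no-op, already exists): d = {'a': 2, 'b': 167}
After line 4 (get('d', 10) returns default since 'd' not in d): d = {'a': 2, 'b': 167, 'c': 10}

{'a': 2, 'b': 167, 'c': 10}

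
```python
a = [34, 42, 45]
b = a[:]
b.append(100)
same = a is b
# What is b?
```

After line 1: a = [34, 42, 45]
After line 2 (b = a[:] is a shallow copy, new object): a = [34, 42, 45], b = [34, 42, 45]
After line 3 (append only mutates b): a = [34, 42, 45], b = [34, 42, 45, 100]
After line 4 (same = a is b; different objects -> False): same = False

[34, 42, 45, 100]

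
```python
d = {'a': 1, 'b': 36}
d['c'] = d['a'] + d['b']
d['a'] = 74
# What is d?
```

After line 1: d = {'a': 1, 'b': 36}
After line 2 (d['c'] = 1 + 36): d = {'a': 1, 'b': 36, 'c': 37}
After line 3: d = {'a': 74, 'b': 36, 'c': 37}

{'a': 74, 'b': 36, 'c': 37}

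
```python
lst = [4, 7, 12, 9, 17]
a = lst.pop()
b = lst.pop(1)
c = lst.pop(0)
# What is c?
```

After line 1: lst = [4, 7, 12, 9, 17]
After line 2 (pop() -> a = 17): lst = [4, 7, 12, 9]
After line 3 (pop(1) -> b = 7): lst = [4, 12, 9]
After line 4 (pop(0) -> c = 4): lst = [12, 9]

4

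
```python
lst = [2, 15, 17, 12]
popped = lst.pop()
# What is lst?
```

[2, 15, 17]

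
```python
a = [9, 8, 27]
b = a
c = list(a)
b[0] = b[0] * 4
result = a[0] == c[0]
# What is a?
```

After line 1: a = [9, 8, 27]
After line 2 (b = a, alias): a = [9, 8, 27], b = [9, 8, 27]
After line 3 (c = list(a) is a copy, new object): c = [9, 8, 27]
After line 4 (b[0] = 9 * 4 = 36; mutates shared a/b): a = b = [36, 8, 27], c = [9, 8, 27]
After line 5 (a[0] = 36, c[0] = 9; result = False)

[36, 8, 27]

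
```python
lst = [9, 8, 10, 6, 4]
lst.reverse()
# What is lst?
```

[4, 6, 10, 8, 9]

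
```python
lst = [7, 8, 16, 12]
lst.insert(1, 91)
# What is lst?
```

[7, 91, 8, 16, 12]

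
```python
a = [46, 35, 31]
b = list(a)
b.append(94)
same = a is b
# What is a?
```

After line 1: a = [46, 35, 31]
After line 2 (b = list(a) is a shallow copy, new object): a = [46, 35, 31], b = [46, 35, 31]
After line 3 (append only mutates b): a = [46, 35, 31], b = [46, 35, 31, 94]
After line 4 (same = a is b; different objects -> False): same = False

[46, 35, 31]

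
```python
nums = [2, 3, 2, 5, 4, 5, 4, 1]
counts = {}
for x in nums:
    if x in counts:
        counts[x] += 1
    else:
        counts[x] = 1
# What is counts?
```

Initial: counts = {}, nums = [2, 3, 2, 5, 4, 5, 4, 1]
See 2: counts = {2: 1}
See 3: counts = {2: 1, 3: 1}
See 2: counts = {2: 2, 3: 1}
See 5: counts = {2: 2, 3: 1, 5: 1}
See 4: counts = {2: 2, 3: 1, 5: 1, 4: 1}
See 5: counts = {2: 2, 3: 1, 5: 2, 4: 1}
See 4: counts = {2: 2, 3: 1, 5: 2, 4: 2}
See 1: counts = {2: 2, 3: 1, 5: 2, 4: 2, 1: 1}

{2: 2, 3: 1, 5: 2, 4: 2, 1: 1}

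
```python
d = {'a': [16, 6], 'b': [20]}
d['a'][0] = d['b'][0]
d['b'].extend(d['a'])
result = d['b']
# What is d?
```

After line 1: d = {'a': [16, 6], 'b': [20]}
After line 2 (a[0] = b[0] = 20): d = {'a': [20, 6], 'b': [20]}
After line 3 (b.extend(a) appends [20, 6]): d = {'a': [20, 6], 'b': [20, 20, 6]}
After line 4: result = d['b'] = [20, 20, 6]

{'a': [20, 6], 'b': [20, 20, 6]}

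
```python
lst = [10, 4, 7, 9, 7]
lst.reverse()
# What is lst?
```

[7, 9, 7, 4, 10]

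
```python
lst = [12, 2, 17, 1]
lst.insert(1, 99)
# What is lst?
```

[12, 99, 2, 17, 1]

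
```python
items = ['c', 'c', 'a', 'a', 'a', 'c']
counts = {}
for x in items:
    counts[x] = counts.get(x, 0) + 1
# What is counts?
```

Initial: counts = {}, items = ['c', 'c', 'a', 'a', 'a', 'c']
See 'c': counts = {'c': 1}
See 'c': counts = {'c': 2}
See 'a': counts = {'c': 2, 'a': 1}
See 'a': counts = {'c': 2, 'a': 2}
See 'a': counts = {'c': 2, 'a': 3}
See 'c': counts = {'c': 3, 'a': 3}

{'c': 3, 'a': 3}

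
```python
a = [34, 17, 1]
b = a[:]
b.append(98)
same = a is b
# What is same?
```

After line 1: a = [34, 17, 1]
After line 2 (b = a[:] is a shallow copy, new object): a = [34, 17, 1], b = [34, 17, 1]
After line 3 (append only mutates b): a = [34, 17, 1], b = [34, 17, 1, 98]
After line 4 (same = a is b; different objects -> False): same = False

False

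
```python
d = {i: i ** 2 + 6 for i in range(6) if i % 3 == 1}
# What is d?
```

{1: 7, 4: 22}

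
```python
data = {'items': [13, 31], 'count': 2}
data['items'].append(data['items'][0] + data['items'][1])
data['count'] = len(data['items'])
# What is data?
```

After line 1: data = {'items': [13, 31], 'count': 2}
After line 2 (append 13 + 31 = 44): data = {'items': [13, 31, 44], 'count': 2}
After line 3 (count = len(items) = 3): data = {'items': [13, 31, 44], 'count': 3}

{'items': [13, 31, 44], 'count': 3}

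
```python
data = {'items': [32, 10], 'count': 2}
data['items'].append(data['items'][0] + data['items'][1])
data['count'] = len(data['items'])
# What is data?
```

After line 1: data = {'items': [32, 10], 'count': 2}
After line 2 (append 32 + 10 = 42): data = {'items': [32, 10, 42], 'count': 2}
After line 3 (count = len(items) = 3): data = {'items': [32, 10, 42], 'count': 3}

{'items': [32, 10, 42], 'count': 3}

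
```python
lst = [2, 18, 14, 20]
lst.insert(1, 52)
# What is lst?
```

[2, 52, 18, 14, 20]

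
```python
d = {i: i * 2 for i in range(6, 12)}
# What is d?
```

{6: 12, 7: 14, 8: 16, 9: 18, 10: 20, 11: 22}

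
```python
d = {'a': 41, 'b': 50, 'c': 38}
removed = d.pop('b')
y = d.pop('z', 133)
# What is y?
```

After line 1: d = {'a': 41, 'b': 50, 'c': 38}
After line 2 (pop 'b' returns 50): d = {'a': 41, 'c': 38}, removed = 50
After line 3 (pop 'z' missing, returns default 133): d = {'a': 41, 'c': 38}, y = 133

133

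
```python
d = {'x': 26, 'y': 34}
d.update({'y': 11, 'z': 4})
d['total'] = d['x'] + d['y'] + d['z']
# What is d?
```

After line 1: d = {'x': 26, 'y': 34}
After line 2 (y overwritten, z added): d = {'x': 26, 'y': 11, 'z': 4}
After line 3 (total = 26 + 11 + 4 = 41): d = {'x': 26, 'y': 11, 'z': 4, 'total': 41}

{'x': 26, 'y': 11, 'z': 4, 'total': 41}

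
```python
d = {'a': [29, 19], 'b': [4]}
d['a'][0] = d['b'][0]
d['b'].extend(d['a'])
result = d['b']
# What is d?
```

After line 1: d = {'a': [29, 19], 'b': [4]}
After line 2 (a[0] = b[0] = 4): d = {'a': [4, 19], 'b': [4]}
After line 3 (b.extend(a) appends [4, 19]): d = {'a': [4, 19], 'b': [4, 4, 19]}
After line 4: result = d['b'] = [4, 4, 19]

{'a': [4, 19], 'b': [4, 4, 19]}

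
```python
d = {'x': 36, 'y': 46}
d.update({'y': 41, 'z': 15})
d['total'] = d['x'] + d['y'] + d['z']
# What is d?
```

After line 1: d = {'x': 36, 'y': 46}
After line 2 (y overwritten, z added): d = {'x': 36, 'y': 41, 'z': 15}
After line 3 (total = 36 + 41 + 15 = 92): d = {'x': 36, 'y': 41, 'z': 15, 'total': 92}

{'x': 36, 'y': 41, 'z': 15, 'total': 92}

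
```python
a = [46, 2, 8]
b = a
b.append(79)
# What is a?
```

After line 1: a = [46, 2, 8]
After line 2 (b = a is an alias, same object): a = [46, 2, 8], b = [46, 2, 8]
After line 3 (b.append mutates the shared list): a = [46, 2, 8, 79], b = [46, 2, 8, 79]

[46, 2, 8, 79]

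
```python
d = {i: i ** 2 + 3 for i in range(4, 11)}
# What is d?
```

{4: 19, 5: 28, 6: 39, 7: 52, 8: 67, 9: 84, 10: 103}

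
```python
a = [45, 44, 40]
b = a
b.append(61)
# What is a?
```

After line 1: a = [45, 44, 40]
After line 2 (b = a is an alias, same object): a = [45, 44, 40], b = [45, 44, 40]
After line 3 (b.append mutates the shared list): a = [45, 44, 40, 61], b = [45, 44, 40, 61]

[45, 44, 40, 61]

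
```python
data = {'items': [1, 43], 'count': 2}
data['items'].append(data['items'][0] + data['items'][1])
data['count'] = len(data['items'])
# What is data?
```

After line 1: data = {'items': [1, 43], 'count': 2}
After line 2 (append 1 + 43 = 44): data = {'items': [1, 43, 44], 'count': 2}
After line 3 (count = len(items) = 3): data = {'items': [1, 43, 44], 'count': 3}

{'items': [1, 43, 44], 'count': 3}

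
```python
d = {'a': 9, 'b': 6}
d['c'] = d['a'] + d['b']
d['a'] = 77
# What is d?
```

After line 1: d = {'a': 9, 'b': 6}
After line 2 (d['c'] = 9 + 6): d = {'a': 9, 'b': 6, 'c': 15}
After line 3: d = {'a': 77, 'b': 6, 'c': 15}

{'a': 77, 'b': 6, 'c': 15}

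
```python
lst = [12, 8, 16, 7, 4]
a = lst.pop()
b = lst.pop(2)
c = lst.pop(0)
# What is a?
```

After line 1: lst = [12, 8, 16, 7, 4]
After line 2 (pop() -> a = 4): lst = [12, 8, 16, 7]
After line 3 (pop(2) -> b = 16): lst = [12, 8, 7]
After line 4 (pop(0) -> c = 12): lst = [8, 7]

4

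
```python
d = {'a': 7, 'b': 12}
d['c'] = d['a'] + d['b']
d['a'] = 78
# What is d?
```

After line 1: d = {'a': 7, 'b': 12}
After line 2 (d['c'] = 7 + 12): d = {'a': 7, 'b': 12, 'c': 19}
After line 3: d = {'a': 78, 'b': 12, 'c': 19}

{'a': 78, 'b': 12, 'c': 19}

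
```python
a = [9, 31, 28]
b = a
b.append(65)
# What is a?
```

After line 1: a = [9, 31, 28]
After line 2 (b = a is an alias, same object): a = [9, 31, 28], b = [9, 31, 28]
After line 3 (b.append mutates the shared list): a = [9, 31, 28, 65], b = [9, 31, 28, 65]

[9, 31, 28, 65]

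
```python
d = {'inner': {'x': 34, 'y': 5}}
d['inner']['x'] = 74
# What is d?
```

After line 1: d = {'inner': {'x': 34, 'y': 5}}
After line 2 (inner x overwritten): d = {'inner': {'x': 74, 'y': 5}}

{'inner': {'x': 74, 'y': 5}}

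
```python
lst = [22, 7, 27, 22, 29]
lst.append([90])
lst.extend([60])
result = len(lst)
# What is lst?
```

After line 1: lst = [22, 7, 27, 22, 29]
After line 2 (append adds [90] as single element): lst = [22, 7, 27, 22, 29, [90]]
After line 3 (extend unpacks [60], adds 60): lst = [22, 7, 27, 22, 29, [90], 60]
After line 4: result = len(lst) = 7

[22, 7, 27, 22, 29, [90], 60]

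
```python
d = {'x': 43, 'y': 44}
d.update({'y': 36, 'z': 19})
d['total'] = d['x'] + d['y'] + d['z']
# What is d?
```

After line 1: d = {'x': 43, 'y': 44}
After line 2 (y overwritten, z added): d = {'x': 43, 'y': 36, 'z': 19}
After line 3 (total = 43 + 36 + 19 = 98): d = {'x': 43, 'y': 36, 'z': 19, 'total': 98}

{'x': 43, 'y': 36, 'z': 19, 'total': 98}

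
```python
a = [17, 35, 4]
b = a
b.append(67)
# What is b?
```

After line 1: a = [17, 35, 4]
After line 2 (b = a is an alias, same object): a = [17, 35, 4], b = [17, 35, 4]
After line 3 (b.append mutates the shared list): a = [17, 35, 4, 67], b = [17, 35, 4, 67]

[17, 35, 4, 67]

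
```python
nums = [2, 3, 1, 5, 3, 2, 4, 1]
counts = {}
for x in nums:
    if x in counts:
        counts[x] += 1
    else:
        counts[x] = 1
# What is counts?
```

Initial: counts = {}, nums = [2, 3, 1, 5, 3, 2, 4, 1]
See 2: counts = {2: 1}
See 3: counts = {2: 1, 3: 1}
See 1: counts = {2: 1, 3: 1, 1: 1}
See 5: counts = {2: 1, 3: 1, 1: 1, 5: 1}
See 3: counts = {2: 1, 3: 2, 1: 1, 5: 1}
See 2: counts = {2: 2, 3: 2, 1: 1, 5: 1}
See 4: counts = {2: 2, 3: 2, 1: 1, 5: 1, 4: 1}
See 1: counts = {2: 2, 3: 2, 1: 2, 5: 1, 4: 1}

{2: 2, 3: 2, 1: 2, 5: 1, 4: 1}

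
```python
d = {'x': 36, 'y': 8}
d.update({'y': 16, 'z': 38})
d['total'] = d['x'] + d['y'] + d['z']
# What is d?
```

After line 1: d = {'x': 36, 'y': 8}
After line 2 (y overwritten, z added): d = {'x': 36, 'y': 16, 'z': 38}
After line 3 (total = 36 + 16 + 38 = 90): d = {'x': 36, 'y': 16, 'z': 38, 'total': 90}

{'x': 36, 'y': 16, 'z': 38, 'total': 90}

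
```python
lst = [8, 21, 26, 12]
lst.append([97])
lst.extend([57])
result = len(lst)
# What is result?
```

After line 1: lst = [8, 21, 26, 12]
After line 2 (append adds [97] as single element): lst = [8, 21, 26, 12, [97]]
After line 3 (extend unpacks [57], adds 57): lst = [8, 21, 26, 12, [97], 57]
After line 4: result = len(lst) = 6

6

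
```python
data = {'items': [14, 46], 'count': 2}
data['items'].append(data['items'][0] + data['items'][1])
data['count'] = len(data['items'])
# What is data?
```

After line 1: data = {'items': [14, 46], 'count': 2}
After line 2 (append 14 + 46 = 60): data = {'items': [14, 46, 60], 'count': 2}
After line 3 (count = len(items) = 3): data = {'items': [14, 46, 60], 'count': 3}

{'items': [14, 46, 60], 'count': 3}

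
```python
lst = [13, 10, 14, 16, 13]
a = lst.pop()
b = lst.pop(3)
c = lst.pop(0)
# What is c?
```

After line 1: lst = [13, 10, 14, 16, 13]
After line 2 (pop() -> a = 13): lst = [13, 10, 14, 16]
After line 3 (pop(3) -> b = 16): lst = [13, 10, 14]
After line 4 (pop(0) -> c = 13): lst = [10, 14]

13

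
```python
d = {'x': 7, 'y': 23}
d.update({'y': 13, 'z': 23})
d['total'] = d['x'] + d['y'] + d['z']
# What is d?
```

After line 1: d = {'x': 7, 'y': 23}
After line 2 (y overwritten, z added): d = {'x': 7, 'y': 13, 'z': 23}
After line 3 (total = 7 + 13 + 23 = 43): d = {'x': 7, 'y': 13, 'z': 23, 'total': 43}

{'x': 7, 'y': 13, 'z': 23, 'total': 43}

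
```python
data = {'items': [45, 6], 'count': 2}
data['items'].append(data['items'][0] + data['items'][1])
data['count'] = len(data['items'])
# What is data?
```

After line 1: data = {'items': [45, 6], 'count': 2}
After line 2 (append 45 + 6 = 51): data = {'items': [45, 6, 51], 'count': 2}
After line 3 (count = len(items) = 3): data = {'items': [45, 6, 51], 'count': 3}

{'items': [45, 6, 51], 'count': 3}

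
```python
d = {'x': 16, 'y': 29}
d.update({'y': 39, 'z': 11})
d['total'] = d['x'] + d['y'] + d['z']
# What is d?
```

After line 1: d = {'x': 16, 'y': 29}
After line 2 (y overwritten, z added): d = {'x': 16, 'y': 39, 'z': 11}
After line 3 (total = 16 + 39 + 11 = 66): d = {'x': 16, 'y': 39, 'z': 11, 'total': 66}

{'x': 16, 'y': 39, 'z': 11, 'total': 66}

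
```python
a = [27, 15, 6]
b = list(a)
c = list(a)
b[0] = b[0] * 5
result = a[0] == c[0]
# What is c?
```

After line 1: a = [27, 15, 6]
After line 2 (b = list(a), copy): a = [27, 15, 6], b = [27, 15, 6]
After line 3 (c = list(a) is a copy, new object): c = [27, 15, 6]
After line 4 (b[0] = 27 * 5 = 135; only b mutates (copy)): a = [27, 15, 6], b = [135, 15, 6], c = [27, 15, 6]
After line 5 (a[0] = 27, c[0] = 27; result = True)

[27, 15, 6]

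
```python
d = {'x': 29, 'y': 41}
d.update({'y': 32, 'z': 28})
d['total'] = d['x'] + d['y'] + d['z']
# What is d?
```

After line 1: d = {'x': 29, 'y': 41}
After line 2 (y overwritten, z added): d = {'x': 29, 'y': 32, 'z': 28}
After line 3 (total = 29 + 32 + 28 = 89): d = {'x': 29, 'y': 32, 'z': 28, 'total': 89}

{'x': 29, 'y': 32, 'z': 28, 'total': 89}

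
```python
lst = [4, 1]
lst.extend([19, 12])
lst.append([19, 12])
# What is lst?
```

After line 1: lst = [4, 1]
After line 2 (extend unpacks [19, 12]): lst = [4, 1, 19, 12]
After line 3 (append adds [19, 12] as single element): lst = [4, 1, 19, 12, [19, 12]]

[4, 1, 19, 12, [19, 12]]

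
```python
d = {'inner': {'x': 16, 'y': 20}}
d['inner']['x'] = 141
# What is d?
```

After line 1: d = {'inner': {'x': 16, 'y': 20}}
After line 2 (inner x overwritten): d = {'inner': {'x': 141, 'y': 20}}

{'inner': {'x': 141, 'y': 20}}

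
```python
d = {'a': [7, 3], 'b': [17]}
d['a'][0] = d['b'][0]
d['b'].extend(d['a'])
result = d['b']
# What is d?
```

After line 1: d = {'a': [7, 3], 'b': [17]}
After line 2 (a[0] = b[0] = 17): d = {'a': [17, 3], 'b': [17]}
After line 3 (b.extend(a) appends [17, 3]): d = {'a': [17, 3], 'b': [17, 17, 3]}
After line 4: result = d['b'] = [17, 17, 3]

{'a': [17, 3], 'b': [17, 17, 3]}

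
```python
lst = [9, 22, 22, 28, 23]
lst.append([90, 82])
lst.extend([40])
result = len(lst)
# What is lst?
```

After line 1: lst = [9, 22, 22, 28, 23]
After line 2 (append adds [90, 82] as single element): lst = [9, 22, 22, 28, 23, [90, 82]]
After line 3 (extend unpacks [40], adds 40): lst = [9, 22, 22, 28, 23, [90, 82], 40]
After line 4: result = len(lst) = 7

[9, 22, 22, 28, 23, [90, 82], 40]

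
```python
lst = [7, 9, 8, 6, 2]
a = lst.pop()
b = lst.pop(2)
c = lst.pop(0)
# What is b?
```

After line 1: lst = [7, 9, 8, 6, 2]
After line 2 (pop() -> a = 2): lst = [7, 9, 8, 6]
After line 3 (pop(2) -> b = 8): lst = [7, 9, 6]
After line 4 (pop(0) -> c = 7): lst = [9, 6]

8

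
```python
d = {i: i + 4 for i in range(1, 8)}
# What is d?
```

{1: 5, 2: 6, 3: 7, 4: 8, 5: 9, 6: 10, 7: 11}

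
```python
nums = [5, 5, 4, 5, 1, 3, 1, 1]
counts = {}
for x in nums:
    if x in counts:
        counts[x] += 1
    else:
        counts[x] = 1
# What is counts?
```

Initial: counts = {}, nums = [5, 5, 4, 5, 1, 3, 1, 1]
See 5: counts = {5: 1}
See 5: counts = {5: 2}
See 4: counts = {5: 2, 4: 1}
See 5: counts = {5: 3, 4: 1}
See 1: counts = {5: 3, 4: 1, 1: 1}
See 3: counts = {5: 3, 4: 1, 1: 1, 3: 1}
See 1: counts = {5: 3, 4: 1, 1: 2, 3: 1}
See 1: counts = {5: 3, 4: 1, 1: 3, 3: 1}

{5: 3, 4: 1, 1: 3, 3: 1}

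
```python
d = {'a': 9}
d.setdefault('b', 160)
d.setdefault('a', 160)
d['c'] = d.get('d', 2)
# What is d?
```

After line 1: d = {'a': 9}
After line 2 (setdefault adds 'b'=160): d = {'a': 9, 'b': 160}
After line 3 (setdefault 'a' no-op, already exists): d = {'a': 9, 'b': 160}
After line 4 (get('d', 2) returns default since 'd' not in d): d = {'a': 9, 'b': 160, 'c': 2}

{'a': 9, 'b': 160, 'c': 2}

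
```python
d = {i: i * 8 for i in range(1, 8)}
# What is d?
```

{1: 8, 2: 16, 3: 24, 4: 32, 5: 40, 6: 48, 7: 56}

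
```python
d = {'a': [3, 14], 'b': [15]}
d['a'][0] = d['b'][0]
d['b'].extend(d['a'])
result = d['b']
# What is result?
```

After line 1: d = {'a': [3, 14], 'b': [15]}
After line 2 (a[0] = b[0] = 15): d = {'a': [15, 14], 'b': [15]}
After line 3 (b.extend(a) appends [15, 14]): d = {'a': [15, 14], 'b': [15, 15, 14]}
After line 4: result = d['b'] = [15, 15, 14]

[15, 15, 14]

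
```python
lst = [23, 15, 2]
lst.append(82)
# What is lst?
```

[23, 15, 2, 82]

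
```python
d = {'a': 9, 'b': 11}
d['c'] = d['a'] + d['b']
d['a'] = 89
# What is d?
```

After line 1: d = {'a': 9, 'b': 11}
After line 2 (d['c'] = 9 + 11): d = {'a': 9, 'b': 11, 'c': 20}
After line 3: d = {'a': 89, 'b': 11, 'c': 20}

{'a': 89, 'b': 11, 'c': 20}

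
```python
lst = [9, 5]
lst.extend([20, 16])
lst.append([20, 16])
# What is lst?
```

After line 1: lst = [9, 5]
After line 2 (extend unpacks [20, 16]): lst = [9, 5, 20, 16]
After line 3 (append adds [20, 16] as single element): lst = [9, 5, 20, 16, [20, 16]]

[9, 5, 20, 16, [20, 16]]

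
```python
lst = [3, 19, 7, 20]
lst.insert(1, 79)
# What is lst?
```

[3, 79, 19, 7, 20]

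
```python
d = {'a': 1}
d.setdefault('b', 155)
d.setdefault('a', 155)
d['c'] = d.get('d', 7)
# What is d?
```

After line 1: d = {'a': 1}
After line 2 (setdefault adds 'b'=155): d = {'a': 1, 'b': 155}
After line 3 (setdefault 'a' no-op, already exists): d = {'a': 1, 'b': 155}
After line 4 (get('d', 7) returns default since 'd' not in d): d = {'a': 1, 'b': 155, 'c': 7}

{'a': 1, 'b': 155, 'c': 7}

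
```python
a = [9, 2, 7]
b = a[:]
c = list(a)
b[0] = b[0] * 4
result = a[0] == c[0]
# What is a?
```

After line 1: a = [9, 2, 7]
After line 2 (b = a[:], copy): a = [9, 2, 7], b = [9, 2, 7]
After line 3 (c = list(a) is a copy, new object): c = [9, 2, 7]
After line 4 (b[0] = 9 * 4 = 36; only b mutates (copy)): a = [9, 2, 7], b = [36, 2, 7], c = [9, 2, 7]
After line 5 (a[0] = 9, c[0] = 9; result = True)

[9, 2, 7]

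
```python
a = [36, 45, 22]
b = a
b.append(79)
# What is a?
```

After line 1: a = [36, 45, 22]
After line 2 (b = a is an alias, same object): a = [36, 45, 22], b = [36, 45, 22]
After line 3 (b.append mutates the shared list): a = [36, 45, 22, 79], b = [36, 45, 22, 79]

[36, 45, 22, 79]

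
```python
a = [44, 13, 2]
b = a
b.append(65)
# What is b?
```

After line 1: a = [44, 13, 2]
After line 2 (b = a is an alias, same object): a = [44, 13, 2], b = [44, 13, 2]
After line 3 (b.append mutates the shared list): a = [44, 13, 2, 65], b = [44, 13, 2, 65]

[44, 13, 2, 65]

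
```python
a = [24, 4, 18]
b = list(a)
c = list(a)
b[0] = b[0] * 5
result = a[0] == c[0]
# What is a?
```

After line 1: a = [24, 4, 18]
After line 2 (b = list(a), copy): a = [24, 4, 18], b = [24, 4, 18]
After line 3 (c = list(a) is a copy, new object): c = [24, 4, 18]
After line 4 (b[0] = 24 * 5 = 120; only b mutates (copy)): a = [24, 4, 18], b = [120, 4, 18], c = [24, 4, 18]
After line 5 (a[0] = 24, c[0] = 24; result = True)

[24, 4, 18]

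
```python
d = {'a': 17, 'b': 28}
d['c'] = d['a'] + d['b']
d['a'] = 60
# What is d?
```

After line 1: d = {'a': 17, 'b': 28}
After line 2 (d['c'] = 17 + 28): d = {'a': 17, 'b': 28, 'c': 45}
After line 3: d = {'a': 60, 'b': 28, 'c': 45}

{'a': 60, 'b': 28, 'c': 45}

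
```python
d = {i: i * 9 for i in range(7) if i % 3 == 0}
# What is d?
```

{0: 0, 3: 27, 6: 54}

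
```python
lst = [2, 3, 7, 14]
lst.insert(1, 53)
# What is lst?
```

[2, 53, 3, 7, 14]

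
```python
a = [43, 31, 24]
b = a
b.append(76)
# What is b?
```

After line 1: a = [43, 31, 24]
After line 2 (b = a is an alias, same object): a = [43, 31, 24], b = [43, 31, 24]
After line 3 (b.append mutates the shared list): a = [43, 31, 24, 76], b = [43, 31, 24, 76]

[43, 31, 24, 76]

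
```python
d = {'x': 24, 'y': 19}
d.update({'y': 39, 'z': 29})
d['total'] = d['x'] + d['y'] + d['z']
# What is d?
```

After line 1: d = {'x': 24, 'y': 19}
After line 2 (y overwritten, z added): d = {'x': 24, 'y': 39, 'z': 29}
After line 3 (total = 24 + 39 + 29 = 92): d = {'x': 24, 'y': 39, 'z': 29, 'total': 92}

{'x': 24, 'y': 39, 'z': 29, 'total': 92}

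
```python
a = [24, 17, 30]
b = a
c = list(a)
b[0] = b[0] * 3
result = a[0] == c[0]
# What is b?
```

After line 1: a = [24, 17, 30]
After line 2 (b = a, alias): a = [24, 17, 30], b = [24, 17, 30]
After line 3 (c = list(a) is a copy, new object): c = [24, 17, 30]
After line 4 (b[0] = 24 * 3 = 72; mutates shared a/b): a = b = [72, 17, 30], c = [24, 17, 30]
After line 5 (a[0] = 72, c[0] = 24; result = False)

[72, 17, 30]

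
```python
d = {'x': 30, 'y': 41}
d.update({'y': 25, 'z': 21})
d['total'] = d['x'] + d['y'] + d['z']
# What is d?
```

After line 1: d = {'x': 30, 'y': 41}
After line 2 (y overwritten, z added): d = {'x': 30, 'y': 25, 'z': 21}
After line 3 (total = 30 + 25 + 21 = 76): d = {'x': 30, 'y': 25, 'z': 21, 'total': 76}

{'x': 30, 'y': 25, 'z': 21, 'total': 76}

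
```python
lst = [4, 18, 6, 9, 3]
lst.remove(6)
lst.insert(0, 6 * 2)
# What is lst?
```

After line 1: lst = [4, 18, 6, 9, 3]
After line 2 (remove first 6): lst = [4, 18, 9, 3]
After line 3 (insert 12 at index 0): lst = [12, 4, 18, 9, 3]

[12, 4, 18, 9, 3]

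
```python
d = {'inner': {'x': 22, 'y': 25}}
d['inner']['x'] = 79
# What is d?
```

After line 1: d = {'inner': {'x': 22, 'y': 25}}
After line 2 (inner x overwritten): d = {'inner': {'x': 79, 'y': 25}}

{'inner': {'x': 79, 'y': 25}}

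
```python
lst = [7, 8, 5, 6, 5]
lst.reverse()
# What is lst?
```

[5, 6, 5, 8, 7]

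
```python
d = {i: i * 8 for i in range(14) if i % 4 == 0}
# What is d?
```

{0: 0, 4: 32, 8: 64, 12: 96}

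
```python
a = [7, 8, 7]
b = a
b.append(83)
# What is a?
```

After line 1: a = [7, 8, 7]
After line 2 (b = a is an alias, same object): a = [7, 8, 7], b = [7, 8, 7]
After line 3 (b.append mutates the shared list): a = [7, 8, 7, 83], b = [7, 8, 7, 83]

[7, 8, 7, 83]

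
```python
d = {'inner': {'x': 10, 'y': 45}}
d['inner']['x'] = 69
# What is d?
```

After line 1: d = {'inner': {'x': 10, 'y': 45}}
After line 2 (inner x overwritten): d = {'inner': {'x': 69, 'y': 45}}

{'inner': {'x': 69, 'y': 45}}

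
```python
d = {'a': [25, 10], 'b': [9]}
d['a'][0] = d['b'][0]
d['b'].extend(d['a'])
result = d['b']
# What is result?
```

After line 1: d = {'a': [25, 10], 'b': [9]}
After line 2 (a[0] = b[0] = 9): d = {'a': [9, 10], 'b': [9]}
After line 3 (b.extend(a) appends [9, 10]): d = {'a': [9, 10], 'b': [9, 9, 10]}
After line 4: result = d['b'] = [9, 9, 10]

[9, 9, 10]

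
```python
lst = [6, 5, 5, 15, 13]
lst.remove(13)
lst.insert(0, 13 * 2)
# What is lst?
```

After line 1: lst = [6, 5, 5, 15, 13]
After line 2 (remove first 13): lst = [6, 5, 5, 15]
After line 3 (insert 26 at index 0): lst = [26, 6, 5, 5, 15]

[26, 6, 5, 5, 15]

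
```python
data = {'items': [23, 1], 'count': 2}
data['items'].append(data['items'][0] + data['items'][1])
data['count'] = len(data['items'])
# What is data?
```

After line 1: data = {'items': [23, 1], 'count': 2}
After line 2 (append 23 + 1 = 24): data = {'items': [23, 1, 24], 'count': 2}
After line 3 (count = len(items) = 3): data = {'items': [23, 1, 24], 'count': 3}

{'items': [23, 1, 24], 'count': 3}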